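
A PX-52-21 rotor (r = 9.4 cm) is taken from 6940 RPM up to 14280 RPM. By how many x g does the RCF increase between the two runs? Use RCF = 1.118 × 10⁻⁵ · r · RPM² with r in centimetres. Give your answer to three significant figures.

≈ 16400 x g

RCF₁ = 1.118 × 10⁻⁵ × 9.4 × (6940)² = 1.118 × 10⁻⁵ × 9.4 × 48,163,600 ≈ 5,061.6 × g
RCF₂ = 1.118 × 10⁻⁵ × 9.4 × (14280)² = 1.118 × 10⁻⁵ × 9.4 × 203,918,400 ≈ 21,430.2 × g
Increase = 21,430.2 − 5,061.6 = 16,368.6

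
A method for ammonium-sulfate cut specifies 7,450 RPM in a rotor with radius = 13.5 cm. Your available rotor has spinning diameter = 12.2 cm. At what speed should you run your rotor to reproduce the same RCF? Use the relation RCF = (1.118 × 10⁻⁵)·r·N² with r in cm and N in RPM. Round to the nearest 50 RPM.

≈ 11100 RPM

RCF_original = 1.118 × 10⁻⁵ × 13.5 × (7450)² = 1.118 × 10⁻⁵ × 13.5 × 55,502,500 ≈ 8,377 × g
Your rotor: r = 12.2 / 2 = 6.1 cm
8,377 = 1.118 × 10⁻⁵ × 6.1 × N²
N² = 8,377 / (6.8198 × 10⁻⁵) = 122,833,514
N ≈ √122,833,514 ≈ 11,083.0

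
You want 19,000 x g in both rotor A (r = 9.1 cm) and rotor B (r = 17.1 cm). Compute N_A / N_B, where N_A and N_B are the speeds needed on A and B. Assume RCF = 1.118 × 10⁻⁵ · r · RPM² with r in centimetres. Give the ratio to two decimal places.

1.37

At fixed RCF, N ∝ 1/√r, so N_A/N_B = √(r_B/r_A) = √(17.1/9.1) = √1.879121 = 1.3708.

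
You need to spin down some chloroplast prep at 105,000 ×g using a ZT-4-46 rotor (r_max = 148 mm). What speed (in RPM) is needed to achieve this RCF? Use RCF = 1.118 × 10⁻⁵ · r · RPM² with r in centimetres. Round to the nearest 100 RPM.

N ≈ 25200 RPM

r = 148 mm = 14.8 cm
105,000 = 1.118 × 10⁻⁵ × 14.8 × N²
N² = 105,000 / (16.5464 × 10⁻⁵) = 634,579,123
N ≈ √634,579,123 ≈ 25,190.9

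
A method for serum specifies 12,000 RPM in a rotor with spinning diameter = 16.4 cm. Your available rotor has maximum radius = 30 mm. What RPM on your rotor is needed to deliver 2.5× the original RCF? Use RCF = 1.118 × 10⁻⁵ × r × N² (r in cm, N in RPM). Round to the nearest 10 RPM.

Original rotor: r = 16.4 / 2 = 8.2 cm
RCF_original = 1.118 × 10⁻⁵ × 8.2 × (12000)² = 1.118 × 10⁻⁵ × 8.2 × 144,000,000 ≈ 13,201.3 × g
Target RCF = 2.5 × 13,201.3 ≈ 33,003.2 × g
Your rotor: r = 30 mm = 3.0 cm
33,003.2 = 1.118 × 10⁻⁵ × 3 × N²
N² = 33,003.2 / (3.354 × 10⁻⁵) = 983,995,230
N ≈ √983,995,230 ≈ 31,368.7

≈ 31370 RPM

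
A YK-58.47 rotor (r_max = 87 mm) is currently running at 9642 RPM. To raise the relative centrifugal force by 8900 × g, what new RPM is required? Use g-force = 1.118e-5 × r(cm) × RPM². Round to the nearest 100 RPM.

r = 87 mm = 8.7 cm
Current RCF = 1.118 × 10⁻⁵ × 8.7 × (9642)² = 1.118 × 10⁻⁵ × 8.7 × 92,968,164 ≈ 9,042.6 × g
Target RCF = 9,042.6 + 8,900 = 17,942.6 × g
N² = 17,942.6 / (9.7266 × 10⁻⁵) = 184,469,393
N ≈ √184,469,393 ≈ 13,582.0

≈ 13600 RPM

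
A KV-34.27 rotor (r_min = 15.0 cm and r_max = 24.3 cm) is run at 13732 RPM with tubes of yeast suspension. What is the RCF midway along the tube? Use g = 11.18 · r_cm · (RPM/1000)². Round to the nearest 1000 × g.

r_avg = (15.0 + 24.3) / 2 = 19.65 cm
RCF = 11.18 × 19.65 × (13.732)² = 11.18 × 19.65 × 188.567824 ≈ 41,425.9 × g

≈ 41000 × g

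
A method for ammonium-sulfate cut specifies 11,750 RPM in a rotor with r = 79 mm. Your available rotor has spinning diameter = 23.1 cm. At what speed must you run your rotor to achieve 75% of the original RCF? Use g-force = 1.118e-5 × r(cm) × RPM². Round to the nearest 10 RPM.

8420 RPM

Original rotor: r = 79 mm = 7.9 cm
RCF = 1.118 × 10⁻⁵ × r × N²
RCF_original = 1.118 × 10⁻⁵ × 7.9 × (11750)² = 1.118 × 10⁻⁵ × 7.9 × 138,062,500 ≈ 12,194 × g
Target RCF = 0.75 × 12,194 ≈ 9,145.5 × g
Your rotor: r = 23.1 / 2 = 11.55 cm
9,145.5 = 1.118 × 10⁻⁵ × 11.55 × N²
N² = 9,145.5 / (12.9129 × 10⁻⁵) = 70,824,524
N ≈ √70,824,524 ≈ 8,415.7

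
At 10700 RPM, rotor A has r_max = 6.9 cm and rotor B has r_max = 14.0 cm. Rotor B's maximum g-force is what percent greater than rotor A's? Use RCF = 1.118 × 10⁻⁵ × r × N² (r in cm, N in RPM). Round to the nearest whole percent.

At equal RPM, RCF scales linearly with r: ratio = 14.0 / 6.9 = 2.0290.
So rotor B delivers 102.9% more g-force.

103%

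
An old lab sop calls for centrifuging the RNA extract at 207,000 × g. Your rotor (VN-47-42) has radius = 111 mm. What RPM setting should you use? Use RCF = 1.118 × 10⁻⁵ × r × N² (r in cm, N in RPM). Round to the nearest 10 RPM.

r = 111 mm = 11.1 cm
RCF = 1.118 × 10⁻⁵ × r × N²
207,000 = 1.118 × 10⁻⁵ × 11.1 × N²
N² = 207,000 / (12.4098 × 10⁻⁵) = 1,668,036,552
N ≈ √1,668,036,552 ≈ 40,841.6

40840 RPM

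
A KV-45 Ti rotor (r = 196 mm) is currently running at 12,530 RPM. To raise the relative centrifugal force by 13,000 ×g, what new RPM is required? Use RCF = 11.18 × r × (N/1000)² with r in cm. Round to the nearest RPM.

r = 196 mm = 19.6 cm
Current RCF = 11.18 × 19.6 × (12.53)² = 11.18 × 19.6 × 157.0009 ≈ 34,403.3 × g
Target RCF = 34,403.3 + 13,000 = 47,403.3 × g
(N/1000)² = 47,403.3 / 219.128 = 216.327
N = 1000 × √216.327 ≈ 14,708.1

≈ 14708 RPM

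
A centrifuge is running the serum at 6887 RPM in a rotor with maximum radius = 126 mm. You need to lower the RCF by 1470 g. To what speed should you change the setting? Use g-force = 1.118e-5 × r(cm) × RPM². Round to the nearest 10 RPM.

≈ 6080 RPM

r = 126 mm = 12.6 cm
Current RCF = 1.118 × 10⁻⁵ × 12.6 × (6887)² = 1.118 × 10⁻⁵ × 12.6 × 47,430,769 ≈ 6,681.5 × g
Target RCF = 6,681.5 − 1,470 = 5,211.5 × g
N² = 5,211.5 / (14.0868 × 10⁻⁵) = 36,995,627
N ≈ √36,995,627 ≈ 6,082.4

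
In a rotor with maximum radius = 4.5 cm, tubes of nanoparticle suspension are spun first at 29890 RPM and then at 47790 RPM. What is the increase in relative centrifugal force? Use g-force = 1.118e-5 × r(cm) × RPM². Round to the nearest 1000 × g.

RCF₁ = 1.118 × 10⁻⁵ × 4.5 × (29890)² = 1.118 × 10⁻⁵ × 4.5 × 893,412,100 ≈ 44,947.6 × g
RCF₂ = 1.118 × 10⁻⁵ × 4.5 × (47790)² = 1.118 × 10⁻⁵ × 4.5 × 2,283,884,100 ≈ 114,902.2 × g
Increase = 114,902.2 − 44,947.6 = 69,954.6

70000 g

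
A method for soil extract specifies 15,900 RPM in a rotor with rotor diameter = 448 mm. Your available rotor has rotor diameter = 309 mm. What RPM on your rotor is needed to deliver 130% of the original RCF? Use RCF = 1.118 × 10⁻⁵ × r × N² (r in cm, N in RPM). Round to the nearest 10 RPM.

21830 RPM

Original rotor: r = 448 mm / 2 = 224 mm = 22.4 cm
RCF_original = 1.118 × 10⁻⁵ × 22.4 × (15900)² = 1.118 × 10⁻⁵ × 22.4 × 252,810,000 ≈ 63,311.7 × g
Target RCF = 1.3 × 63,311.7 ≈ 82,305.2 × g
Your rotor: r = 309 mm / 2 = 154.5 mm = 15.45 cm
82,305.2 = 1.118 × 10⁻⁵ × 15.45 × N²
N² = 82,305.2 / (17.2731 × 10⁻⁵) = 476,493,507
N ≈ √476,493,507 ≈ 21,828.7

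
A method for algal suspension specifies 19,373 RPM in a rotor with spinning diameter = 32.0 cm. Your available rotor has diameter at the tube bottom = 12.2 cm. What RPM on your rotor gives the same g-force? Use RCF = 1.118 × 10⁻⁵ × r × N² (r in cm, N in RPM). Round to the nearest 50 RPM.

≈ 31400 RPM

Original rotor: r = 32.0 / 2 = 16 cm
RCF = 1.118 × 10⁻⁵ × r × N²
RCF_original = 1.118 × 10⁻⁵ × 16 × (19373)² = 1.118 × 10⁻⁵ × 16 × 375,313,129 ≈ 67,136 × g
Your rotor: r = 12.2 / 2 = 6.1 cm
67,136 = 1.118 × 10⁻⁵ × 6.1 × N²
N² = 67,136 / (6.8198 × 10⁻⁵) = 984,427,696
N ≈ √984,427,696 ≈ 31,375.6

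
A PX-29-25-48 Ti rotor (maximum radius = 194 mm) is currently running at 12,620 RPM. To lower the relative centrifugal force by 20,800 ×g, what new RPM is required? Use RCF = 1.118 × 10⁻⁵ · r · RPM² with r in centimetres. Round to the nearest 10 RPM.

≈ 7960 RPM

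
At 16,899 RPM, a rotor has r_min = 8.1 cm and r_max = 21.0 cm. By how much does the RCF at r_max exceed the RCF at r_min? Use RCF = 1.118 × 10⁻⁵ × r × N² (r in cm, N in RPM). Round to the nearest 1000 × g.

ΔRCF = 1.118 × 10⁻⁵ × (r_max − r_min) × N² = 1.118 × 10⁻⁵ × 12.9 × 285,576,201 ≈ 41,186.4

41000 × g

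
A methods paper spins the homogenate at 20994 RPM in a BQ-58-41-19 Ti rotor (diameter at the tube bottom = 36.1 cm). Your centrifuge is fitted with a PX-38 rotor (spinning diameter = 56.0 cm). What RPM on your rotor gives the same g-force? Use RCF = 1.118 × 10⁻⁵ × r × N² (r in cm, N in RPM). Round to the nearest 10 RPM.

Original rotor: r = 36.1 / 2 = 18.05 cm
RCF_original = 1.118 × 10⁻⁵ × 18.05 × (20994)² = 1.118 × 10⁻⁵ × 18.05 × 440,748,036 ≈ 88,942.5 × g
Your rotor: r = 56.0 / 2 = 28 cm
88,942.5 = 1.118 × 10⁻⁵ × 28 × N²
N² = 88,942.5 / (31.304 × 10⁻⁵) = 284,125,032
N ≈ √284,125,032 ≈ 16,856.0

≈ 16860 RPM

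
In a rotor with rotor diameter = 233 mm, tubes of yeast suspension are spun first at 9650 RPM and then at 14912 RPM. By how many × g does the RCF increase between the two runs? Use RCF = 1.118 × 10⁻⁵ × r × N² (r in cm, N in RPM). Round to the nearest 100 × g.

≈ 16800 × g

r = 233 mm / 2 = 116.5 mm = 11.65 cm
RCF₁ = 1.118 × 10⁻⁵ × 11.65 × (9650)² = 1.118 × 10⁻⁵ × 11.65 × 93,122,500 ≈ 12,128.9 × g
RCF₂ = 1.118 × 10⁻⁵ × 11.65 × (14912)² = 1.118 × 10⁻⁵ × 11.65 × 222,367,744 ≈ 28,962.7 × g
Increase = 28,962.7 − 12,128.9 = 16,833.8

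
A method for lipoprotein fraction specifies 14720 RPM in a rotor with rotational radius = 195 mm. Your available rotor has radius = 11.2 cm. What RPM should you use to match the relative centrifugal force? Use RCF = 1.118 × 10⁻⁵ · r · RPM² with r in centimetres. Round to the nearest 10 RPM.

≈ 19420 RPM

Original rotor: r = 195 mm = 19.5 cm
RCF_original = 1.118 × 10⁻⁵ × 19.5 × (14720)² = 1.118 × 10⁻⁵ × 19.5 × 216,678,400 ≈ 47,238.1 × g
47,238.1 = 1.118 × 10⁻⁵ × 11.2 × N²
N² = 47,238.1 / (12.5216 × 10⁻⁵) = 377,252,907
N ≈ √377,252,907 ≈ 19,423.0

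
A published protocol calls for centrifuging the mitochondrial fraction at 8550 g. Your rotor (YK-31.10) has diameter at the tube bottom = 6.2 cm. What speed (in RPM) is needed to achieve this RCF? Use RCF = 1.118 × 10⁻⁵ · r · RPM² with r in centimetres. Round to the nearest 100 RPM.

15700 RPM

r = 6.2 / 2 = 3.1 cm
8,550 = 1.118 × 10⁻⁵ × 3.1 × N²
N² = 8,550 / (3.4658 × 10⁻⁵) = 246,696,289
N ≈ √246,696,289 ≈ 15,706.6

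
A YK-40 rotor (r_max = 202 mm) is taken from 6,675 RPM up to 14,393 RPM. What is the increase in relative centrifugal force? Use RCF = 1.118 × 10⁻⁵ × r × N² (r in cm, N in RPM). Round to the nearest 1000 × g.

37000 x g

r = 202 mm = 20.2 cm
RCF₁ = 1.118 × 10⁻⁵ × 20.2 × (6675)² = 1.118 × 10⁻⁵ × 20.2 × 44,555,625 ≈ 10,062.3 × g
RCF₂ = 1.118 × 10⁻⁵ × 20.2 × (14393)² = 1.118 × 10⁻⁵ × 20.2 × 207,158,449 ≈ 46,783.8 × g
Increase = 46,783.8 − 10,062.3 = 36,721.5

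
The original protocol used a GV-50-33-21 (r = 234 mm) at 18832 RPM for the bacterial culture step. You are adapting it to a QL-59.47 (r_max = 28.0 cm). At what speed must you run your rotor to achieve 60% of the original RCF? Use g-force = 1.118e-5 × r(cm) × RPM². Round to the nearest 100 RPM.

≈ 13300 RPM

Original rotor: r = 234 mm = 23.4 cm
RCF_original = 1.118 × 10⁻⁵ × 23.4 × (18832)² = 1.118 × 10⁻⁵ × 23.4 × 354,644,224 ≈ 92,779.2 × g
Target RCF = 0.6 × 92,779.2 ≈ 55,667.5 × g
55,667.5 = 1.118 × 10⁻⁵ × 28 × N²
N² = 55,667.5 / (31.304 × 10⁻⁵) = 177,828,712
N ≈ √177,828,712 ≈ 13,335.2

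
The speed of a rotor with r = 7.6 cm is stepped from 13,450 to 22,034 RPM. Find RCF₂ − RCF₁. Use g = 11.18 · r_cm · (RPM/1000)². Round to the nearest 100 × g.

RCF₁ = 11.18 × 7.6 × (13.45)² = 11.18 × 7.6 × 180.9025 ≈ 15,370.9 × g
RCF₂ = 11.18 × 7.6 × (22.034)² = 11.18 × 7.6 × 485.497156 ≈ 41,251.7 × g
Increase = 41,251.7 − 15,370.9 = 25,880.8

25900 g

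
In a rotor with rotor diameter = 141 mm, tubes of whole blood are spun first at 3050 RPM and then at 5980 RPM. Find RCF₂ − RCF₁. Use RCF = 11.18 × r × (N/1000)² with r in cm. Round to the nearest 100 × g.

2100 × g

r = 141 mm / 2 = 70.5 mm = 7.05 cm
RCF₁ = 11.18 × 7.05 × (3.05)² = 11.18 × 7.05 × 9.3025 ≈ 733.2 × g
RCF₂ = 11.18 × 7.05 × (5.98)² = 11.18 × 7.05 × 35.7604 ≈ 2,818.6 × g
Increase = 2,818.6 − 733.2 = 2,085.4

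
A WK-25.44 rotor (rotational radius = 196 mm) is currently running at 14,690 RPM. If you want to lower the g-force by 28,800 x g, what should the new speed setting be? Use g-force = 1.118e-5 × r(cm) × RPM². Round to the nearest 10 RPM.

r = 196 mm = 19.6 cm
Current RCF = 1.118 × 10⁻⁵ × 19.6 × (14690)² = 1.118 × 10⁻⁵ × 19.6 × 215,796,100 ≈ 47,287 × g
Target RCF = 47,287 − 28,800 = 18,487 × g
N² = 18,487 / (21.9128 × 10⁻⁵) = 84,366,215
N ≈ √84,366,215 ≈ 9,185.1

N₂ ≈ 9190 RPM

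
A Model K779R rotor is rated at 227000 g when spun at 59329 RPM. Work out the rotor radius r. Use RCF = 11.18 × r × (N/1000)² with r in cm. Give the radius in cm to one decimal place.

227000 = 11.18 × r × (59.329)²
r = 227000 / (11.18 × 3519.930241) = 227000 / 39352.82 ≈ 5.768 cm

5.8 cm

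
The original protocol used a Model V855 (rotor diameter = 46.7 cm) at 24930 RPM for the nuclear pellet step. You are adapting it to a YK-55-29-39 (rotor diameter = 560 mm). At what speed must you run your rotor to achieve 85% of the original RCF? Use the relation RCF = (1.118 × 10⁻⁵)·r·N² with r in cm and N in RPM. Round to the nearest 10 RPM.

≈ 20990 RPM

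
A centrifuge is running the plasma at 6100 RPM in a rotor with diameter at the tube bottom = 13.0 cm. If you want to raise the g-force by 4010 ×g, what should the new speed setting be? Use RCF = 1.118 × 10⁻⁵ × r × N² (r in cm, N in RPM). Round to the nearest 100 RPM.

N₂ ≈ 9600 RPM

r = 13.0 / 2 = 6.5 cm
Current RCF = 1.118 × 10⁻⁵ × 6.5 × (6100)² = 1.118 × 10⁻⁵ × 6.5 × 37,210,000 ≈ 2,704.1 × g
Target RCF = 2,704.1 + 4,010 = 6,714.1 × g
N² = 6,714.1 / (7.267 × 10⁻⁵) = 92,391,633
N ≈ √92,391,633 ≈ 9,612.1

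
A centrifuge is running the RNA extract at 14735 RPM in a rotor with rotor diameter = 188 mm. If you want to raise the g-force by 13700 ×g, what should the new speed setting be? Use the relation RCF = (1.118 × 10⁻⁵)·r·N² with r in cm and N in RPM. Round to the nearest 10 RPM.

r = 188 mm / 2 = 94 mm = 9.4 cm
Current RCF = 1.118 × 10⁻⁵ × 9.4 × (14735)² = 1.118 × 10⁻⁵ × 9.4 × 217,120,225 ≈ 22,817.6 × g
Target RCF = 22,817.6 + 13,700 = 36,517.6 × g
N² = 36,517.6 / (10.5092 × 10⁻⁵) = 347,482,206
N ≈ √347,482,206 ≈ 18,640.9

18640 RPM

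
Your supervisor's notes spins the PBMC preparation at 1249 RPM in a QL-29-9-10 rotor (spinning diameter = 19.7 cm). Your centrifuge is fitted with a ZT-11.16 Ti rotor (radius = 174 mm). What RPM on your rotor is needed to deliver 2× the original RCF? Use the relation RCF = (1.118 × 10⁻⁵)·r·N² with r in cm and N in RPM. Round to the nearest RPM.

1329 RPM

Original rotor: r = 19.7 / 2 = 9.85 cm
RCF_original = 1.118 × 10⁻⁵ × 9.85 × (1249)² = 1.118 × 10⁻⁵ × 9.85 × 1,560,001 ≈ 171.8 × g
Target RCF = 2 × 171.8 ≈ 343.6 × g
Your rotor: r = 174 mm = 17.4 cm
343.6 = 1.118 × 10⁻⁵ × 17.4 × N²
N² = 343.6 / (19.4532 × 10⁻⁵) = 1,766,290
N ≈ √1,766,290 ≈ 1,329.0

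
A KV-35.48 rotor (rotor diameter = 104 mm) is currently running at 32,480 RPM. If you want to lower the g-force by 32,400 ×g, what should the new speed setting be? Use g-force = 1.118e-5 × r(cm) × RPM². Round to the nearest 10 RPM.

N₂ ≈ 22310 RPM

r = 104 mm / 2 = 52 mm = 5.2 cm
Current RCF = 1.118 × 10⁻⁵ × 5.2 × (32480)² = 1.118 × 10⁻⁵ × 5.2 × 1,054,950,400 ≈ 61,330.6 × g
Target RCF = 61,330.6 − 32,400 = 28,930.6 × g
N² = 28,930.6 / (5.8136 × 10⁻⁵) = 497,636,576
N ≈ √497,636,576 ≈ 22,307.8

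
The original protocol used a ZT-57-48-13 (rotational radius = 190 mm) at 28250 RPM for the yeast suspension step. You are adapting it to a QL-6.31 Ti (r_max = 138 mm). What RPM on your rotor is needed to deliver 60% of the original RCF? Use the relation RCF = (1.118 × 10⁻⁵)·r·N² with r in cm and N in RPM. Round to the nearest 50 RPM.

25700 RPM

Original rotor: r = 190 mm = 19.0 cm
RCF_original = 1.118 × 10⁻⁵ × 19 × (28250)² = 1.118 × 10⁻⁵ × 19 × 798,062,500 ≈ 169,524.4 × g
Target RCF = 0.6 × 169,524.4 ≈ 101,714.6 × g
Your rotor: r = 138 mm = 13.8 cm
101,714.6 = 1.118 × 10⁻⁵ × 13.8 × N²
N² = 101,714.6 / (15.4284 × 10⁻⁵) = 659,268,622
N ≈ √659,268,622 ≈ 25,676.2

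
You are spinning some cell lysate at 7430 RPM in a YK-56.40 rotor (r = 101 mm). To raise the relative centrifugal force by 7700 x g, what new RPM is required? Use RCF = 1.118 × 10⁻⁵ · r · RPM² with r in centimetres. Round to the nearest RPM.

r = 101 mm = 10.1 cm
Current RCF = 1.118 × 10⁻⁵ × 10.1 × (7430)² = 1.118 × 10⁻⁵ × 10.1 × 55,204,900 ≈ 6,233.6 × g
Target RCF = 6,233.6 + 7,700 = 13,933.6 × g
N² = 13,933.6 / (11.2918 × 10⁻⁵) = 123,395,739
N ≈ √123,395,739 ≈ 11,108.4

≈ 11108 RPM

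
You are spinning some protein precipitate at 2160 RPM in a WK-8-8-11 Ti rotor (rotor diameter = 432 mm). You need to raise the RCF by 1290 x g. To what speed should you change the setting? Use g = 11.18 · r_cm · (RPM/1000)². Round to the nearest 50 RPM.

N₂ ≈ 3150 RPM

r = 432 mm / 2 = 216 mm = 21.6 cm
Current RCF = 11.18 × 21.6 × (2.16)² = 11.18 × 21.6 × 4.6656 ≈ 1,126.7 × g
Target RCF = 1,126.7 + 1,290 = 2,416.7 × g
(N/1000)² = 2,416.7 / 241.488 = 10.00754
N = 1000 × √10.00754 ≈ 3,163.5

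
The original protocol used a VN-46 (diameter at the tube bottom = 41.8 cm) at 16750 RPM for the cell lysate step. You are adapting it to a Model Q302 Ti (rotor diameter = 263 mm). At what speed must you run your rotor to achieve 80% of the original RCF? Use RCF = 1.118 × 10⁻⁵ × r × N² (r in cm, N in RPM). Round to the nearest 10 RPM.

18890 RPM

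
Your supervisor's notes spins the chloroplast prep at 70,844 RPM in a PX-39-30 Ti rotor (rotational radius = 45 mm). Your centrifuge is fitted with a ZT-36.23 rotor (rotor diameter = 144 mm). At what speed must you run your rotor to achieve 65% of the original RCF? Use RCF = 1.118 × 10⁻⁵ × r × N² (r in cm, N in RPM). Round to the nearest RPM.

Original rotor: r = 45 mm = 4.5 cm
RCF = 1.118 × 10⁻⁵ × r × N²
RCF_original = 1.118 × 10⁻⁵ × 4.5 × (70844)² = 1.118 × 10⁻⁵ × 4.5 × 5,018,872,336 ≈ 252,499.5 × g
Target RCF = 0.65 × 252,499.5 ≈ 164,124.7 × g
Your rotor: r = 144 mm / 2 = 72 mm = 7.2 cm
164,124.7 = 1.118 × 10⁻⁵ × 7.2 × N²
N² = 164,124.7 / (8.0496 × 10⁻⁵) = 2,038,917,462
N ≈ √2,038,917,462 ≈ 45,154.4

45154 RPM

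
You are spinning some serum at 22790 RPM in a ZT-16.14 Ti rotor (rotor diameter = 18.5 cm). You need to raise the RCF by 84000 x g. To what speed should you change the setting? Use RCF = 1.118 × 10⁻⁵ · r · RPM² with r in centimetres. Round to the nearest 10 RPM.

≈ 36490 RPM

r = 18.5 / 2 = 9.25 cm
Current RCF = 1.118 × 10⁻⁵ × 9.25 × (22790)² = 1.118 × 10⁻⁵ × 9.25 × 519,384,100 ≈ 53,712.1 × g
Target RCF = 53,712.1 + 84,000 = 137,712.1 × g
N² = 137,712.1 / (10.3415 × 10⁻⁵) = 1,331,645,313
N ≈ √1,331,645,313 ≈ 36,491.7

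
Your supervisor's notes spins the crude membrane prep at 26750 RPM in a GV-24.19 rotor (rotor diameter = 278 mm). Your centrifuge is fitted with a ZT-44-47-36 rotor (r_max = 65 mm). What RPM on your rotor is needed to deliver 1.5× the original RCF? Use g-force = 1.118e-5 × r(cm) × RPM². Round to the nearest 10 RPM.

47910 RPM

Original rotor: r = 278 mm / 2 = 139 mm = 13.9 cm
RCF = 1.118 × 10⁻⁵ × r × N²
RCF_original = 1.118 × 10⁻⁵ × 13.9 × (26750)² = 1.118 × 10⁻⁵ × 13.9 × 715,562,500 ≈ 111,199.8 × g
Target RCF = 1.5 × 111,199.8 ≈ 166,799.7 × g
Your rotor: r = 65 mm = 6.5 cm
166,799.7 = 1.118 × 10⁻⁵ × 6.5 × N²
N² = 166,799.7 / (7.267 × 10⁻⁵) = 2,295,303,426
N ≈ √2,295,303,426 ≈ 47,909.3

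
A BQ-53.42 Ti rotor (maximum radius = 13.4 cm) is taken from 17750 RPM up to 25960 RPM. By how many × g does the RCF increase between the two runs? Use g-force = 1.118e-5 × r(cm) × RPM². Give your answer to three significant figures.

53800 × g

RCF₁ = 1.118 × 10⁻⁵ × 13.4 × (17750)² = 1.118 × 10⁻⁵ × 13.4 × 315,062,500 ≈ 47,200.1 × g
RCF₂ = 1.118 × 10⁻⁵ × 13.4 × (25960)² = 1.118 × 10⁻⁵ × 13.4 × 673,921,600 ≈ 100,961.5 × g
Increase = 100,961.5 − 47,200.1 = 53,761.4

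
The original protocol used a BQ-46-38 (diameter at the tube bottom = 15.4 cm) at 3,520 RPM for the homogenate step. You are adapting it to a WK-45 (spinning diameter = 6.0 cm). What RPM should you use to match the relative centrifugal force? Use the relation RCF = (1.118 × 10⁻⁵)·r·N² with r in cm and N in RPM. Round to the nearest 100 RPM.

5600 RPM

Original rotor: r = 15.4 / 2 = 7.7 cm
RCF_original = 1.118 × 10⁻⁵ × 7.7 × (3520)² = 1.118 × 10⁻⁵ × 7.7 × 12,390,400 ≈ 1,066.6 × g
Your rotor: r = 6.0 / 2 = 3 cm
1,066.6 = 1.118 × 10⁻⁵ × 3 × N²
N² = 1,066.6 / (3.354 × 10⁻⁵) = 31,800,835
N ≈ √31,800,835 ≈ 5,639.2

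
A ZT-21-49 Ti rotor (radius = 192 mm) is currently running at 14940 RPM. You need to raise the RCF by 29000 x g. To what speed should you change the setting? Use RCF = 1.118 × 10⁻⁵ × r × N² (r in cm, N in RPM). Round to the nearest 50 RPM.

r = 192 mm = 19.2 cm
Current RCF = 1.118 × 10⁻⁵ × 19.2 × (14940)² = 1.118 × 10⁻⁵ × 19.2 × 223,203,600 ≈ 47,912 × g
Target RCF = 47,912 + 29,000 = 76,912 × g
N² = 76,912 / (21.4656 × 10⁻⁵) = 358,303,518
N ≈ √358,303,518 ≈ 18,928.9

N₂ ≈ 18950 RPM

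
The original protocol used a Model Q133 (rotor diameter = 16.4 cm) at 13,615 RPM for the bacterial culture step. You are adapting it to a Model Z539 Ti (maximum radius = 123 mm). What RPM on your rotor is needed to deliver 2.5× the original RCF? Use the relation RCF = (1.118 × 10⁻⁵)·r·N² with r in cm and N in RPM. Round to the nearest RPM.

17577 RPM

Original rotor: r = 16.4 / 2 = 8.2 cm
RCF_original = 1.118 × 10⁻⁵ × 8.2 × (13615)² = 1.118 × 10⁻⁵ × 8.2 × 185,368,225 ≈ 16,993.8 × g
Target RCF = 2.5 × 16,993.8 ≈ 42,484.5 × g
Your rotor: r = 123 mm = 12.3 cm
42,484.5 = 1.118 × 10⁻⁵ × 12.3 × N²
N² = 42,484.5 / (13.7514 × 10⁻⁵) = 308,946,725
N ≈ √308,946,725 ≈ 17,576.9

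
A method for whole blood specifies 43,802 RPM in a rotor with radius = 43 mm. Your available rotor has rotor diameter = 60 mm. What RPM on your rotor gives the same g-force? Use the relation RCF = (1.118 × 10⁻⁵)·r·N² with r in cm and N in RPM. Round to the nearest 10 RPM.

Original rotor: r = 43 mm = 4.3 cm
RCF_original = 1.118 × 10⁻⁵ × 4.3 × (43802)² = 1.118 × 10⁻⁵ × 4.3 × 1,918,615,204 ≈ 92,235.5 × g
Your rotor: r = 60 mm / 2 = 30 mm = 3 cm
92,235.5 = 1.118 × 10⁻⁵ × 3 × N²
N² = 92,235.5 / (3.354 × 10⁻⁵) = 2,750,014,908
N ≈ √2,750,014,908 ≈ 52,440.6

≈ 52440 RPM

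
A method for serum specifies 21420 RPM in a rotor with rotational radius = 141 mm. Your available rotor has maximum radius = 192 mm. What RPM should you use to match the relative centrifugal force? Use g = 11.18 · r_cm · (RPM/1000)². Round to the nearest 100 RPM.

18400 RPM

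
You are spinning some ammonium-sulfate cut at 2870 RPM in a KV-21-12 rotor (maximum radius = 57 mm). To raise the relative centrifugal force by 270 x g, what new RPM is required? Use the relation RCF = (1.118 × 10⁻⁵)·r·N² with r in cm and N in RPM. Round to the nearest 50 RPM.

3550 RPM

r = 57 mm = 5.7 cm
Current RCF = 1.118 × 10⁻⁵ × 5.7 × (2870)² = 1.118 × 10⁻⁵ × 5.7 × 8,236,900 ≈ 524.9 × g
Target RCF = 524.9 + 270 = 794.9 × g
N² = 794.9 / (6.3726 × 10⁻⁵) = 12,473,716
N ≈ √12,473,716 ≈ 3,531.8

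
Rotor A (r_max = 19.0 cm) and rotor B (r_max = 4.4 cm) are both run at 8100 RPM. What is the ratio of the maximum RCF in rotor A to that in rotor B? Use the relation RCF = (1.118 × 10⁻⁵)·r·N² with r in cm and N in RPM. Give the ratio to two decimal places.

4.32

At fixed N, RCF ∝ r, so RCF_A/RCF_B = r_A/r_B = 19.0 / 4.4 = 4.3182.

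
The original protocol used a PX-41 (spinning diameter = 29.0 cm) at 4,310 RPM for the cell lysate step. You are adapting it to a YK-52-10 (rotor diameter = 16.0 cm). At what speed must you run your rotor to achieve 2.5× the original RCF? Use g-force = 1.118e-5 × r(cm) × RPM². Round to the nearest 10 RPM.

Original rotor: r = 29.0 / 2 = 14.5 cm
RCF = 1.118 × 10⁻⁵ × r × N²
RCF_original = 1.118 × 10⁻⁵ × 14.5 × (4310)² = 1.118 × 10⁻⁵ × 14.5 × 18,576,100 ≈ 3,011.4 × g
Target RCF = 2.5 × 3,011.4 ≈ 7,528.5 × g
Your rotor: r = 16.0 / 2 = 8 cm
7,528.5 = 1.118 × 10⁻⁵ × 8 × N²
N² = 7,528.5 / (8.944 × 10⁻⁵) = 84,173,748
N ≈ √84,173,748 ≈ 9,174.6

9170 RPM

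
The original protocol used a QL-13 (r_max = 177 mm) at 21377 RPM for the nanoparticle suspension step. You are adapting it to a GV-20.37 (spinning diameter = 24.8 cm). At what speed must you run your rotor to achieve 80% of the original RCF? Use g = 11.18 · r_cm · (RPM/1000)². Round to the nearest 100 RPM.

Original rotor: r = 177 mm = 17.7 cm
RCF = 11.18 × r × (N/1000)²
RCF_original = 11.18 × 17.7 × (21.377)² = 11.18 × 17.7 × 456.976129 ≈ 90,429.2 × g
Target RCF = 0.8 × 90,429.2 ≈ 72,343.4 × g
Your rotor: r = 24.8 / 2 = 12.4 cm
72,343.4 = 11.18 × 12.4 × (N/1000)²
(N/1000)² = 72,343.4 / 138.632 = 521.8377
N = 1000 × √521.8377 ≈ 22,843.8

22800 RPM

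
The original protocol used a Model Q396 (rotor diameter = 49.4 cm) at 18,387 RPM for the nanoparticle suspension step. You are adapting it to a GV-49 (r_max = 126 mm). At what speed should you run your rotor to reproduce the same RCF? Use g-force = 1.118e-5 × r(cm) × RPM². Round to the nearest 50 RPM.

25750 RPM

Original rotor: r = 49.4 / 2 = 24.7 cm
RCF_original = 1.118 × 10⁻⁵ × 24.7 × (18387)² = 1.118 × 10⁻⁵ × 24.7 × 338,081,769 ≈ 93,359.9 × g
Your rotor: r = 126 mm = 12.6 cm
93,359.9 = 1.118 × 10⁻⁵ × 12.6 × N²
N² = 93,359.9 / (14.0868 × 10⁻⁵) = 662,747,395
N ≈ √662,747,395 ≈ 25,743.9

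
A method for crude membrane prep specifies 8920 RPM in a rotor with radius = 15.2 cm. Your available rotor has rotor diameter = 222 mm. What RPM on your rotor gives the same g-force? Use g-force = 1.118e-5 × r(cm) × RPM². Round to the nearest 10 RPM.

10440 RPM

RCF_original = 1.118 × 10⁻⁵ × 15.2 × (8920)² = 1.118 × 10⁻⁵ × 15.2 × 79,566,400 ≈ 13,521.2 × g
Your rotor: r = 222 mm / 2 = 111 mm = 11.1 cm
13,521.2 = 1.118 × 10⁻⁵ × 11.1 × N²
N² = 13,521.2 / (12.4098 × 10⁻⁵) = 108,955,825
N ≈ √108,955,825 ≈ 10,438.2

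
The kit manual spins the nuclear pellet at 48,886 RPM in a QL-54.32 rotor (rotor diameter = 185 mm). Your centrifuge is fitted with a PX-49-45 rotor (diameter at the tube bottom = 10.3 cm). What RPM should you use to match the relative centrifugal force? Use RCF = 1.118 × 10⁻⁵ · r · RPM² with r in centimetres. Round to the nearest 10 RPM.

65520 RPM

Original rotor: r = 185 mm / 2 = 92.5 mm = 9.25 cm
RCF_original = 1.118 × 10⁻⁵ × 9.25 × (48886)² = 1.118 × 10⁻⁵ × 9.25 × 2,389,840,996 ≈ 247,145.4 × g
Your rotor: r = 10.3 / 2 = 5.15 cm
247,145.4 = 1.118 × 10⁻⁵ × 5.15 × N²
N² = 247,145.4 / (5.7577 × 10⁻⁵) = 4,292,432,742
N ≈ √4,292,432,742 ≈ 65,516.7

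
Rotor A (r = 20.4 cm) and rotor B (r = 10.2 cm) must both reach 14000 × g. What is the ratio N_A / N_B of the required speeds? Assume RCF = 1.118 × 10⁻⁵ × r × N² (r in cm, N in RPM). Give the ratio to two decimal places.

At fixed RCF, N ∝ 1/√r, so N_A/N_B = √(r_B/r_A) = √(10.2/20.4) = √0.500000 = 0.7071.

0.71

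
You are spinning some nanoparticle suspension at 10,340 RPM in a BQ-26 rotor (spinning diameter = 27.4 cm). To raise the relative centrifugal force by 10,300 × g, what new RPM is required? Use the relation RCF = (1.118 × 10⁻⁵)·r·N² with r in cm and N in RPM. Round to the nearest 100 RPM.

13200 RPM

r = 27.4 / 2 = 13.7 cm
Current RCF = 1.118 × 10⁻⁵ × 13.7 × (10340)² = 1.118 × 10⁻⁵ × 13.7 × 106,915,600 ≈ 16,375.8 × g
Target RCF = 16,375.8 + 10,300 = 26,675.8 × g
N² = 26,675.8 / (15.3166 × 10⁻⁵) = 174,162,673
N ≈ √174,162,673 ≈ 13,197.1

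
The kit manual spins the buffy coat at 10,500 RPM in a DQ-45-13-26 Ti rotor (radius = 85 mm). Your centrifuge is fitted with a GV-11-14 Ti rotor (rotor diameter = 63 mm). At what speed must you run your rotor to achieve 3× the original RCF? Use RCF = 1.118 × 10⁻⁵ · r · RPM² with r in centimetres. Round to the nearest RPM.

29875 RPM

Original rotor: r = 85 mm = 8.5 cm
RCF_original = 1.118 × 10⁻⁵ × 8.5 × (10500)² = 1.118 × 10⁻⁵ × 8.5 × 110,250,000 ≈ 10,477.1 × g
Target RCF = 3 × 10,477.1 ≈ 31,431.3 × g
Your rotor: r = 63 mm / 2 = 31.5 mm = 3.15 cm
31,431.3 = 1.118 × 10⁻⁵ × 3.15 × N²
N² = 31,431.3 / (3.5217 × 10⁻⁵) = 892,503,620
N ≈ √892,503,620 ≈ 29,874.8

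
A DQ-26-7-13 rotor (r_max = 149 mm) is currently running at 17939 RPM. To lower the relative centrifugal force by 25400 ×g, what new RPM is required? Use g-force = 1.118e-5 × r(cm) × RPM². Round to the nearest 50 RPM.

r = 149 mm = 14.9 cm
Current RCF = 1.118 × 10⁻⁵ × 14.9 × (17939)² = 1.118 × 10⁻⁵ × 14.9 × 321,807,721 ≈ 53,607.4 × g
Target RCF = 53,607.4 − 25,400 = 28,207.4 × g
N² = 28,207.4 / (16.6582 × 10⁻⁵) = 169,330,420
N ≈ √169,330,420 ≈ 13,012.7

N₂ ≈ 13000 RPM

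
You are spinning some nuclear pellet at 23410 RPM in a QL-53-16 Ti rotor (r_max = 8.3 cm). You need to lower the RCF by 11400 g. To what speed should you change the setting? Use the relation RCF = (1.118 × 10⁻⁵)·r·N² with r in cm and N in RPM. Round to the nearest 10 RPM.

20620 RPM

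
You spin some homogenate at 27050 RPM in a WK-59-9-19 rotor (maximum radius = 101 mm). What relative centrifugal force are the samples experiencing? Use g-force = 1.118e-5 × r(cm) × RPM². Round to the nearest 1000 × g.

83000 x g

r = 101 mm = 10.1 cm
RCF = 1.118 × 10⁻⁵ × r × N²
RCF = 1.118 × 10⁻⁵ × 10.1 × (27050)² = 1.118 × 10⁻⁵ × 10.1 × 731,702,500 ≈ 82,622.4 × g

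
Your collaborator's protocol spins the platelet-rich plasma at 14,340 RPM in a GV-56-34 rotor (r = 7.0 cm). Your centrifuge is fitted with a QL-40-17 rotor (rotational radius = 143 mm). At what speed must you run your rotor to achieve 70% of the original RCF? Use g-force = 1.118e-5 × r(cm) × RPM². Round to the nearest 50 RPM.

RCF = 1.118 × 10⁻⁵ × r × N²
RCF_original = 1.118 × 10⁻⁵ × 7 × (14340)² = 1.118 × 10⁻⁵ × 7 × 205,635,600 ≈ 16,093 × g
Target RCF = 0.7 × 16,093 ≈ 11,265.1 × g
Your rotor: r = 143 mm = 14.3 cm
11,265.1 = 1.118 × 10⁻⁵ × 14.3 × N²
N² = 11,265.1 / (15.9874 × 10⁻⁵) = 70,462,364
N ≈ √70,462,364 ≈ 8,394.2

8400 RPM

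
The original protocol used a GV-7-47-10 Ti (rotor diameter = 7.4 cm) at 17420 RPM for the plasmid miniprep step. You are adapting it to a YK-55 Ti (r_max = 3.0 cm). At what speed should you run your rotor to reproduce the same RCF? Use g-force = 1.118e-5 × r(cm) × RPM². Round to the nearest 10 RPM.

≈ 19350 RPM

Original rotor: r = 7.4 / 2 = 3.7 cm
RCF_original = 1.118 × 10⁻⁵ × 3.7 × (17420)² = 1.118 × 10⁻⁵ × 3.7 × 303,456,400 ≈ 12,552.8 × g
12,552.8 = 1.118 × 10⁻⁵ × 3 × N²
N² = 12,552.8 / (3.354 × 10⁻⁵) = 374,263,566
N ≈ √374,263,566 ≈ 19,345.9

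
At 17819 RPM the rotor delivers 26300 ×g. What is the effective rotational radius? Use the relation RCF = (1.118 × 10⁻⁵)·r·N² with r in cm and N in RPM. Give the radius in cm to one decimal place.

r ≈ 7.4 cm

26300 = 1.118 × 10⁻⁵ × r × (17819)²
r = 26300 / (1.118 × 10⁻⁵ × 317,516,761) = 26300 / 3549.837 ≈ 7.409 cm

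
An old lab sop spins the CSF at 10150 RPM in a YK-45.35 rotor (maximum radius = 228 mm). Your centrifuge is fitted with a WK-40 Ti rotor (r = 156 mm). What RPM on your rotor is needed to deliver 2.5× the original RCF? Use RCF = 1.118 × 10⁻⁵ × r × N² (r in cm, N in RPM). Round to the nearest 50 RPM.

Original rotor: r = 228 mm = 22.8 cm
RCF_original = 1.118 × 10⁻⁵ × 22.8 × (10150)² = 1.118 × 10⁻⁵ × 22.8 × 103,022,500 ≈ 26,260.8 × g
Target RCF = 2.5 × 26,260.8 ≈ 65,652 × g
Your rotor: r = 156 mm = 15.6 cm
65,652 = 1.118 × 10⁻⁵ × 15.6 × N²
N² = 65,652 / (17.4408 × 10⁻⁵) = 376,427,687
N ≈ √376,427,687 ≈ 19,401.7

≈ 19400 RPM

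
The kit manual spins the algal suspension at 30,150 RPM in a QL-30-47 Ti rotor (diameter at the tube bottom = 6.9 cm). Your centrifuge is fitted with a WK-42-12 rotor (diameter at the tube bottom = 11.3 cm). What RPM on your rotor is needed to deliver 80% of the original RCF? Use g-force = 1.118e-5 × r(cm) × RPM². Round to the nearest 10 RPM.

21070 RPM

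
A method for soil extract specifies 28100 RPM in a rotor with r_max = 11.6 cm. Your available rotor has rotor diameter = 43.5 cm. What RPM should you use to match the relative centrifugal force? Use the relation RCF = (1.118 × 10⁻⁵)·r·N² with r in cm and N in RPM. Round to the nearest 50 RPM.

RCF_original = 1.118 × 10⁻⁵ × 11.6 × (28100)² = 1.118 × 10⁻⁵ × 11.6 × 789,610,000 ≈ 102,402.9 × g
Your rotor: r = 43.5 / 2 = 21.75 cm
102,402.9 = 1.118 × 10⁻⁵ × 21.75 × N²
N² = 102,402.9 / (24.3165 × 10⁻⁵) = 421,125,162
N ≈ √421,125,162 ≈ 20,521.3

20500 RPM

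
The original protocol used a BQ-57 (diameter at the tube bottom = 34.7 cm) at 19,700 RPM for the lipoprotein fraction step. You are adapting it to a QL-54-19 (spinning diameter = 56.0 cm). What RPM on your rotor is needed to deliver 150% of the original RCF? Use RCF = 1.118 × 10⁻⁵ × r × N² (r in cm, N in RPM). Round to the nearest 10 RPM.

≈ 18990 RPM

Original rotor: r = 34.7 / 2 = 17.35 cm
RCF = 1.118 × 10⁻⁵ × r × N²
RCF_original = 1.118 × 10⁻⁵ × 17.35 × (19700)² = 1.118 × 10⁻⁵ × 17.35 × 388,090,000 ≈ 75,279 × g
Target RCF = 1.5 × 75,279 ≈ 112,918.5 × g
Your rotor: r = 56.0 / 2 = 28 cm
112,918.5 = 1.118 × 10⁻⁵ × 28 × N²
N² = 112,918.5 / (31.304 × 10⁻⁵) = 360,715,883
N ≈ √360,715,883 ≈ 18,992.5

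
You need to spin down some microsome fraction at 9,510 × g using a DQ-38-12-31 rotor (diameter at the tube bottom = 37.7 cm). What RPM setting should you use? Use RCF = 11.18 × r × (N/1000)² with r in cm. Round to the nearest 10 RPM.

r = 37.7 / 2 = 18.85 cm
9,510 = 11.18 × 18.85 × (N/1000)²
(N/1000)² = 9,510 / 210.743 = 45.12605
N = 1000 × √45.12605 ≈ 6,717.6

≈ 6720 RPM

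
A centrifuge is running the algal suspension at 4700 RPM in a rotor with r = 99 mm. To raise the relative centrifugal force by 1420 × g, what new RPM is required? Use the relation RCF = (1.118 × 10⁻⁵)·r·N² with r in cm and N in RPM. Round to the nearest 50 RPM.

r = 99 mm = 9.9 cm
Current RCF = 1.118 × 10⁻⁵ × 9.9 × (4700)² = 1.118 × 10⁻⁵ × 9.9 × 22,090,000 ≈ 2,445 × g
Target RCF = 2,445 + 1,420 = 3,865 × g
N² = 3,865 / (11.0682 × 10⁻⁵) = 34,919,861
N ≈ √34,919,861 ≈ 5,909.3

5900 RPM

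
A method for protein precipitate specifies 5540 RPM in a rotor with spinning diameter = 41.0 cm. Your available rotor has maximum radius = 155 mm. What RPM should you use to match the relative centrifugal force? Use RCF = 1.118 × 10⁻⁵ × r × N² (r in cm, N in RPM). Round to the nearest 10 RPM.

Original rotor: r = 41.0 / 2 = 20.5 cm
RCF_original = 1.118 × 10⁻⁵ × 20.5 × (5540)² = 1.118 × 10⁻⁵ × 20.5 × 30,691,600 ≈ 7,034.2 × g
Your rotor: r = 155 mm = 15.5 cm
7,034.2 = 1.118 × 10⁻⁵ × 15.5 × N²
N² = 7,034.2 / (17.329 × 10⁻⁵) = 40,592,071
N ≈ √40,592,071 ≈ 6,371.2

≈ 6370 RPM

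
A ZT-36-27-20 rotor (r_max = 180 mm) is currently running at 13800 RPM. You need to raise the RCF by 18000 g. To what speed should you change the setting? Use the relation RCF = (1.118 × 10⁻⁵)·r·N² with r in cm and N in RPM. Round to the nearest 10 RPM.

N₂ ≈ 16730 RPM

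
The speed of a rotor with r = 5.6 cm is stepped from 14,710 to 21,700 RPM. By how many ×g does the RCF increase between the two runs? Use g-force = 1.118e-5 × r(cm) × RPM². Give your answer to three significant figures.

15900 ×g

RCF₁ = 1.118 × 10⁻⁵ × 5.6 × (14710)² = 1.118 × 10⁻⁵ × 5.6 × 216,384,100 ≈ 13,547.4 × g
RCF₂ = 1.118 × 10⁻⁵ × 5.6 × (21700)² = 1.118 × 10⁻⁵ × 5.6 × 470,890,000 ≈ 29,481.5 × g
Increase = 29,481.5 − 13,547.4 = 15,934.1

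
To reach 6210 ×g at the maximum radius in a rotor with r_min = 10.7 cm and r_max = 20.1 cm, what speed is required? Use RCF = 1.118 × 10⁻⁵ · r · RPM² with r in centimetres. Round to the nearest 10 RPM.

Use r_max = 20.1 cm.
RCF = 1.118 × 10⁻⁵ × r × N²
6,210 = 1.118 × 10⁻⁵ × 20.1 × N²
N² = 6,210 / (22.4718 × 10⁻⁵) = 27,634,635
N ≈ √27,634,635 ≈ 5,256.9

≈ 5260 RPM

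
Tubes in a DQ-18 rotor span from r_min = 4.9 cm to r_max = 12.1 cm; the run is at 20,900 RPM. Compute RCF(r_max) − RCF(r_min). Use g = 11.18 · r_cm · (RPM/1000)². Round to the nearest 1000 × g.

RCF_max = 11.18 × 12.1 × (20.9)² = 11.18 × 12.1 × 436.81 ≈ 59,090.8 × g
RCF_min = 11.18 × 4.9 × (20.9)² = 11.18 × 4.9 × 436.81 ≈ 23,929.3 × g
ΔRCF = 59,090.8 − 23,929.3 = 35,161.5

≈ 35000 x g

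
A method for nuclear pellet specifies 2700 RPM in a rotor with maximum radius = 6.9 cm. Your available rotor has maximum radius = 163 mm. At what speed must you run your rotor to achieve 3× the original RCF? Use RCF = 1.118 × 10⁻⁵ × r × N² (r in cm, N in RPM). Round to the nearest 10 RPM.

≈ 3040 RPM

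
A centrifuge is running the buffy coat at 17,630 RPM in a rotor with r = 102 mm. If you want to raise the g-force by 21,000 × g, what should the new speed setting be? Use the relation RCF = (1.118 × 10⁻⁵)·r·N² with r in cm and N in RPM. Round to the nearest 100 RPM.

N₂ ≈ 22200 RPM

r = 102 mm = 10.2 cm
Current RCF = 1.118 × 10⁻⁵ × 10.2 × (17630)² = 1.118 × 10⁻⁵ × 10.2 × 310,816,900 ≈ 35,444.3 × g
Target RCF = 35,444.3 + 21,000 = 56,444.3 × g
N² = 56,444.3 / (11.4036 × 10⁻⁵) = 494,969,133
N ≈ √494,969,133 ≈ 22,247.9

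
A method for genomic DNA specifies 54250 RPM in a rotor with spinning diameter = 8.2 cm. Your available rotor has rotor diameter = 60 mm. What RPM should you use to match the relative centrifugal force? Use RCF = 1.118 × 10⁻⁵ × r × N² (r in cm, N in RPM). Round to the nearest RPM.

Original rotor: r = 8.2 / 2 = 4.1 cm
RCF = 1.118 × 10⁻⁵ × r × N²
RCF_original = 1.118 × 10⁻⁵ × 4.1 × (54250)² = 1.118 × 10⁻⁵ × 4.1 × 2,943,062,500 ≈ 134,904.1 × g
Your rotor: r = 60 mm / 2 = 30 mm = 3 cm
134,904.1 = 1.118 × 10⁻⁵ × 3 × N²
N² = 134,904.1 / (3.354 × 10⁻⁵) = 4,022,185,450
N ≈ √4,022,185,450 ≈ 63,420.7

≈ 63421 RPM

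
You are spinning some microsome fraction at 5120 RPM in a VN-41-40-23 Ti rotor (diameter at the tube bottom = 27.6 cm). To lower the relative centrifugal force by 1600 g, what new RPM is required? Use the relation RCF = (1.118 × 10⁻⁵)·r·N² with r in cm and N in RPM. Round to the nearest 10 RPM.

r = 27.6 / 2 = 13.8 cm
Current RCF = 1.118 × 10⁻⁵ × 13.8 × (5120)² = 1.118 × 10⁻⁵ × 13.8 × 26,214,400 ≈ 4,044.5 × g
Target RCF = 4,044.5 − 1,600 = 2,444.5 × g
N² = 2,444.5 / (15.4284 × 10⁻⁵) = 15,844,158
N ≈ √15,844,158 ≈ 3,980.5

N₂ ≈ 3980 RPM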